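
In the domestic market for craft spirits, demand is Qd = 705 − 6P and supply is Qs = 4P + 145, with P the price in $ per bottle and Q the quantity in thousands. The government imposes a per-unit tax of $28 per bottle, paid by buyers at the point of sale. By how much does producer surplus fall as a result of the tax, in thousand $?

Producer surplus falls by $5634.72 thousand.

Before the tax: set 705 − 6P = 4P + 145 → P* = $56, Q* = 369.
With the tax collected from buyers, demand (in seller-price terms) shifts: Qd = 705 − 6(P + 28).
Solving gives Q = 301.8 with buyers paying $67.2 and producers receiving $39.2 (the $28 wedge).
ΔPS is the trapezoid between Q = 301.8 and Q = 369 of height $16.8: ½ · (369 + 301.8) · 16.8 = $5634.72.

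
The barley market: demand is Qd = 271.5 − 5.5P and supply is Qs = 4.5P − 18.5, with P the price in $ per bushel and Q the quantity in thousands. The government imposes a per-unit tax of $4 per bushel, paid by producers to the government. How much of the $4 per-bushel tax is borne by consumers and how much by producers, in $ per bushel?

Consumers bear $1.8 per bushel; producers bear $2.2 per bushel.

Without the tax, 271.5 − 5.5P = 4.5P − 18.5 gives 10P = 290, so P* = $29 and Q* = 112.
With the tax collected from producers, supply shifts: Qs = 4.5(P − 4) − 18.5.
Solving gives Q = 102.1 with consumers paying $30.8 and producers receiving $26.8 (the $4 wedge).
Burden on consumers: $1.8; on producers: $2.2. (They sum to $4.)
The less price-elastic side of the market bears the larger share of a per-unit tax.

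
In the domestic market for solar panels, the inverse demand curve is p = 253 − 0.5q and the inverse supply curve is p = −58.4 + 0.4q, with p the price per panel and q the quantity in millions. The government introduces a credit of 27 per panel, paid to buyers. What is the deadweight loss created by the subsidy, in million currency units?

Deadweight loss = 405 million.

Inverting to q(p) form: qd = 506 − 2p; qs = 2.5p + 146.
Without the subsidy, 506 − 2p = 2.5p + 146 gives 4.5p = 360, so p* = 80 and q* = 346.
With a per-unit subsidy paid to buyers, each effectively pays p − 27, so demand becomes qd = 506 − 2(p − 27).
Solving gives q = 376 with buyers paying 65 and producers receiving 92 (the 27 wedge).
Quantity rises by |ΔQ| = |346 − 376| = 30.
DWL = ½ · t · |ΔQ| = ½ · 27 · 30 = 405.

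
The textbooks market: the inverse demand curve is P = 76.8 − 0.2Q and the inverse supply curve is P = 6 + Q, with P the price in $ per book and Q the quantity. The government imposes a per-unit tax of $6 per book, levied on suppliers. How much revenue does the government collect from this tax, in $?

Tax revenue = $324.

Rewrite in direct form: Qd = 384 − 5P and Qs = P − 6.
Without the tax, 384 − 5P = P − 6 gives 6P = 390, so P* = $65 and Q* = 59.
With the tax collected from suppliers, supply shifts: Qs = (P − 6) − 6.
New equilibrium: buyers pay $66, suppliers receive $60, Q = 54. (Wedge: Pb − Ps = 6.)
Revenue = t · Q = 6 · 54 = $324.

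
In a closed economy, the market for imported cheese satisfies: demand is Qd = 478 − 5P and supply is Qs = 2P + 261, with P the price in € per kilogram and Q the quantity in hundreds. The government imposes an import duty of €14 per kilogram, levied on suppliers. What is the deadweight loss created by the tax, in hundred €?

Before the tax: set 478 − 5P = 2P + 261 → P* = €31, Q* = 323.
With the tax collected from suppliers, supply shifts: Qs = 2(P − 14) + 261.
New equilibrium: consumers pay €35, suppliers receive €21, Q = 303. (Wedge: Pb − Ps = 14.)
Quantity falls by |ΔQ| = |323 − 303| = 20.
DWL = ½ · t · |ΔQ| = ½ · 14 · 20 = €140.

Deadweight loss = €140 hundred.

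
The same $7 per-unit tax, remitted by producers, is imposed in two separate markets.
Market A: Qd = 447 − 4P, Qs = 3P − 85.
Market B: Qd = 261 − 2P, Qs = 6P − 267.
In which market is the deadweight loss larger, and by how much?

Market A, by $5.25.

Market A: pre-tax P* = $76, Q* = 143; post-tax Q = 131; deadweight loss = $42.
Market B: pre-tax P* = $66, Q* = 129; post-tax Q = 118.5; deadweight loss = $36.75.
Difference: $42 vs $36.75 → market A is larger by $5.25.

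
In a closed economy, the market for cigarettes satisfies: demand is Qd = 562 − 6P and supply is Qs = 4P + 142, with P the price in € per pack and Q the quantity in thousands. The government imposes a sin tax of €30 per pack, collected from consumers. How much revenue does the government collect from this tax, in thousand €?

Without the tax, 562 − 6P = 4P + 142 gives 10P = 420, so P* = €42 and Q* = 310.
With the tax collected from consumers, demand (in seller-price terms) shifts: Qd = 562 − 6(P + 30).
New equilibrium: consumers pay €54, producers receive €24, Q = 238. (Wedge: Pb − Ps = 30.)
Revenue = t · Q = 30 · 238 = €7140.

Tax revenue = €7140 thousand.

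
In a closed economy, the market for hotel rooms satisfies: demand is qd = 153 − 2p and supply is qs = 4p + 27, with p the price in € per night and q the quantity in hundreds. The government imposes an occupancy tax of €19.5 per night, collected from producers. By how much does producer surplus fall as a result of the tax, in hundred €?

Without the tax, 153 − 2p = 4p + 27 gives 6p = 126, so p* = €21 and q* = 111.
With the tax collected from producers, supply shifts: qs = 4(p − 19.5) + 27.
New equilibrium: consumers pay €34, producers receive €14.5, q = 85. (Wedge: pb − ps = 19.5.)
ΔPS is the trapezoid between Q = 85 and Q = 111 of height €6.5: ½ · (111 + 85) · 6.5 = €637.

Producer surplus falls by €637 hundred.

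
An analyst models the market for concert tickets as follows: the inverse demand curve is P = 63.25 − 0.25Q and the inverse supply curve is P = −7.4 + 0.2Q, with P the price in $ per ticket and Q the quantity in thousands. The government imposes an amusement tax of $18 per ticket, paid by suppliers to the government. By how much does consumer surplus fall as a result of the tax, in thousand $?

Consumer surplus falls by $1370 thousand.

Rewrite in direct form: Qd = 253 − 4P and Qs = 5P + 37.
Before the tax: set 253 − 4P = 5P + 37 → P* = $24, Q* = 157.
With the tax collected from suppliers, supply shifts: Qs = 5(P − 18) + 37.
Solving gives Q = 117 with buyers paying $34 and suppliers receiving $16 (the $18 wedge).
ΔCS is the trapezoid between Q = 117 and Q = 157 of height $10: ½ · (157 + 117) · 10 = $1370.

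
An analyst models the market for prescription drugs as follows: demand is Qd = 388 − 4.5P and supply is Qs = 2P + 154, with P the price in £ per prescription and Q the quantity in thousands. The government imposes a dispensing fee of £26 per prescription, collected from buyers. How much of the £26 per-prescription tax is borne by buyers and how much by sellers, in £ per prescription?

Buyers bear £8 per prescription; sellers bear £18 per prescription.

Without the tax, 388 − 4.5P = 2P + 154 gives 6.5P = 234, so P* = £36 and Q* = 226.
With the tax collected from buyers, demand (in seller-price terms) shifts: Qd = 388 − 4.5(P + 26).
New equilibrium: buyers pay £44, sellers receive £18, Q = 190. (Wedge: Pb − Ps = 26.)
Burden on buyers: £8; on sellers: £18. (They sum to £26.)
The less price-elastic side of the market bears the larger share of a per-unit tax.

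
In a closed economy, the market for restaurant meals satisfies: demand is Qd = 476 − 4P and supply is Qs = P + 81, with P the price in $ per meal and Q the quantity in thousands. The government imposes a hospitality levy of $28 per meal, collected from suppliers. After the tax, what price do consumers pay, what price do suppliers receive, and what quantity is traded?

Consumers pay $84.6; suppliers receive $56.6; quantity = 137.6.

Without the tax, 476 − 4P = P + 81 gives 5P = 395, so P* = $79 and Q* = 160.
With the tax collected from suppliers, supply shifts: Qs = (P − 28) + 81.
New equilibrium: consumers pay $84.6, suppliers receive $56.6, Q = 137.6. (Wedge: Pb − Ps = 28.)
The less price-elastic side of the market bears the larger share of a per-unit tax.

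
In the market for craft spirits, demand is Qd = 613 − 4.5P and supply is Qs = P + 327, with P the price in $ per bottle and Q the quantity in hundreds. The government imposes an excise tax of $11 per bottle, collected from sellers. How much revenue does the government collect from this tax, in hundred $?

Tax revenue = $4070 hundred.

Before the tax: set 613 − 4.5P = P + 327 → P* = $52, Q* = 379.
With the tax collected from sellers, supply shifts: Qs = (P − 11) + 327.
New equilibrium: consumers pay $54, sellers receive $43, Q = 370. (Wedge: Pb − Ps = 11.)
Revenue = t · Q = 11 · 370 = $4070.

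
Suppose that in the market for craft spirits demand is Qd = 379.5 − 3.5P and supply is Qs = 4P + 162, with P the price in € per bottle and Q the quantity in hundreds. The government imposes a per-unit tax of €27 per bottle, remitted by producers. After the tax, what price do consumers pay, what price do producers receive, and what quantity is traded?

Without the tax, 379.5 − 3.5P = 4P + 162 gives 7.5P = 217.5, so P* = €29 and Q* = 278.
With the tax collected from producers, supply shifts: Qs = 4(P − 27) + 162.
Solving gives Q = 227.6 with consumers paying €43.4 and producers receiving €16.4 (the €27 wedge).
The less price-elastic side of the market bears the larger share of a per-unit tax.

Consumers pay €43.4; producers receive €16.4; quantity = 227.6.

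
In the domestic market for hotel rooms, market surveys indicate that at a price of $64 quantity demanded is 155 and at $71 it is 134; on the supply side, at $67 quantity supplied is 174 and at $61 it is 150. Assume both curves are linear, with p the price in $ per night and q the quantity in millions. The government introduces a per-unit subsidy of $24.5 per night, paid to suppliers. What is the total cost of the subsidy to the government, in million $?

Demand slope: (134 − 155)/(71 − 64) = -3, so qd = 347 − 3p.
Supply slope: (150 − 174)/(61 − 67) = 4, so qs = 4p − 94.
Without the subsidy, 347 − 3p = 4p − 94 gives 7p = 441, so p* = $63 and q* = 158.
With a per-unit subsidy paid to suppliers, each receives p + 24.5 per unit sold, so supply becomes qs = 4(p + 24.5) − 94.
Solving gives q = 200 with consumers paying $49 and suppliers receiving $73.5 (the $24.5 wedge).
Outlay = t · Q = 24.5 · 200 = $4900.

Government outlay = $4900 million.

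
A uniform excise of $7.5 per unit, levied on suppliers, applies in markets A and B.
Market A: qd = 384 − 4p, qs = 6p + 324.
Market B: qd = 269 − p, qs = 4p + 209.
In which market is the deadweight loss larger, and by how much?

Market A, by $45.

Market A: pre-tax p* = $6, q* = 360; post-tax q = 342; deadweight loss = $67.5.
Market B: pre-tax p* = $12, q* = 257; post-tax q = 251; deadweight loss = $22.5.
Difference: $67.5 vs $22.5 → market A is larger by $45.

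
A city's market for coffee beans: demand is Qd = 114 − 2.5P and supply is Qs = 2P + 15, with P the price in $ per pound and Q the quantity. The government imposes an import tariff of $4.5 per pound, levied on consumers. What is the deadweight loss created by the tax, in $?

Deadweight loss = $11.25.

Without the tax, 114 − 2.5P = 2P + 15 gives 4.5P = 99, so P* = $22 and Q* = 59.
With the tax collected from consumers, demand (in seller-price terms) shifts: Qd = 114 − 2.5(P + 4.5).
Solving gives Q = 54 with consumers paying $24 and producers receiving $19.5 (the $4.5 wedge).
Quantity falls by |ΔQ| = |59 − 54| = 5.
DWL = ½ · t · |ΔQ| = ½ · 4.5 · 5 = $11.25.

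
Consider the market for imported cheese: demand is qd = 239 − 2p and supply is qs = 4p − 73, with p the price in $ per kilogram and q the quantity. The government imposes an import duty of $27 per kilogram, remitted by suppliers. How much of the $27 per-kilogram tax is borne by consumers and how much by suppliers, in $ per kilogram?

Before the tax: set 239 − 2p = 4p − 73 → p* = $52, q* = 135.
With the tax collected from suppliers, supply shifts: qs = 4(p − 27) − 73.
Solving gives q = 99 with consumers paying $70 and suppliers receiving $43 (the $27 wedge).
Burden on consumers: $18; on suppliers: $9. (They sum to $27.)
The less price-elastic side of the market bears the larger share of a per-unit tax.

Consumers bear $18 per kilogram; suppliers bear $9 per kilogram.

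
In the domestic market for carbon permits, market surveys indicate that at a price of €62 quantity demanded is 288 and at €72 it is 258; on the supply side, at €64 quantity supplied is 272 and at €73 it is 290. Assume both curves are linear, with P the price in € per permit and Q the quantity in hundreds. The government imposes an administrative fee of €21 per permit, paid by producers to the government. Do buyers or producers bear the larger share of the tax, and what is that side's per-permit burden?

Producers bear the larger share: €12.6 per permit.

Demand slope: (258 − 288)/(72 − 62) = -3, so Qd = 474 − 3P.
Supply slope: (290 − 272)/(73 − 64) = 2, so Qs = 2P + 144.
Without the tax, 474 − 3P = 2P + 144 gives 5P = 330, so P* = €66 and Q* = 276.
With the tax collected from producers, supply shifts: Qs = 2(P − 21) + 144.
Solving gives Q = 250.8 with buyers paying €74.4 and producers receiving €53.4 (the €21 wedge).
Per-permit burden: buyers €8.4, producers €12.6.
Producers take the larger share because supply is less price-elastic here (demand slope 3 vs supply slope 2).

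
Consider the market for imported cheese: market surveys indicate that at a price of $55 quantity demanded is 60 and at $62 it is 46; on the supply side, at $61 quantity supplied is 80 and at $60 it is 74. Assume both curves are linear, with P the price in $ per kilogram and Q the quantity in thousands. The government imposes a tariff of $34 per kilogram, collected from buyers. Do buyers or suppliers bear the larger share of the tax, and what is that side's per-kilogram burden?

Demand slope: (46 − 60)/(62 − 55) = -2, so Qd = 170 − 2P.
Supply slope: (74 − 80)/(60 − 61) = 6, so Qs = 6P − 286.
Without the tax, 170 − 2P = 6P − 286 gives 8P = 456, so P* = $57 and Q* = 56.
With the tax collected from buyers, demand (in seller-price terms) shifts: Qd = 170 − 2(P + 34).
Solving gives Q = 5 with buyers paying $82.5 and suppliers receiving $48.5 (the $34 wedge).
Per-kilogram burden: buyers $25.5, suppliers $8.5.
Buyers take the larger share because demand is less price-elastic here (demand slope 2 vs supply slope 6).

Buyers bear the larger share: $25.5 per kilogram.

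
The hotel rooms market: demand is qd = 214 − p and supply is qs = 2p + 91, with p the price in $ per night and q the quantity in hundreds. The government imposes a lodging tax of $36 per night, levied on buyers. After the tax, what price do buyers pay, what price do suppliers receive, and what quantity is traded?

Buyers pay $65; suppliers receive $29; quantity = 149.

Without the tax, 214 − p = 2p + 91 gives 3p = 123, so p* = $41 and q* = 173.
With the tax collected from buyers, demand (in seller-price terms) shifts: qd = 214 − (p + 36).
Solving gives q = 149 with buyers paying $65 and suppliers receiving $29 (the $36 wedge).
The less price-elastic side of the market bears the larger share of a per-unit tax.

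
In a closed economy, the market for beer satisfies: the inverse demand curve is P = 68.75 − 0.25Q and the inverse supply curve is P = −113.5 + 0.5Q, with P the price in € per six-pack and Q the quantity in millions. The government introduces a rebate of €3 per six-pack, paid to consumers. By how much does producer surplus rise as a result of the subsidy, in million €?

Inverting to Q(P) form: Qd = 275 − 4P; Qs = 2P + 227.
Without the subsidy, 275 − 4P = 2P + 227 gives 6P = 48, so P* = €8 and Q* = 243.
With a per-unit subsidy paid to consumers, each effectively pays P − 3, so demand becomes Qd = 275 − 4(P − 3).
New equilibrium: consumers pay €7, sellers receive €10, Q = 247. (Wedge: Pb − Ps = −3.)
ΔPS is the trapezoid between Q = 247 and Q = 243 of height €2: ½ · (243 + 247) · 2 = €490.

Producer surplus rises by €490 million.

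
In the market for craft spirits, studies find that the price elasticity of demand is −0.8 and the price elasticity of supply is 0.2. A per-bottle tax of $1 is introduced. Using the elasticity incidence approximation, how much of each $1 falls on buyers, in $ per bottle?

Buyers bear ≈ $0.2 per bottle.

Incidence ratio: buyers' share ≈ εs / (εs + |εd|) = 0.2 / (0.2 + 0.8) = 0.2.
So buyers bear ≈ 0.2 × $1 = $0.2; producers bear $0.8.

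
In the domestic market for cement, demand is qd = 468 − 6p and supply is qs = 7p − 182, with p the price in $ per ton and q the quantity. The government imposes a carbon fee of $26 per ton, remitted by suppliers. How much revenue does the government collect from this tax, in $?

Tax revenue = $2184.

Before the tax: set 468 − 6p = 7p − 182 → p* = $50, q* = 168.
With the tax collected from suppliers, supply shifts: qs = 7(p − 26) − 182.
Solving gives q = 84 with buyers paying $64 and suppliers receiving $38 (the $26 wedge).
Revenue = t · Q = 26 · 84 = $2184.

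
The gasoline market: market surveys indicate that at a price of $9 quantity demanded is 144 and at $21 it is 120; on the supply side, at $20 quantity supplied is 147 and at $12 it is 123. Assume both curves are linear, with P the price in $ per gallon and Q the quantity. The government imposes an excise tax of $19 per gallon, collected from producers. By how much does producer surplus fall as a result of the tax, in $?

Producer surplus falls by $916.56.

Demand slope: (120 − 144)/(21 − 9) = -2, so Qd = 162 − 2P.
Supply slope: (123 − 147)/(12 − 20) = 3, so Qs = 3P + 87.
Without the tax, 162 − 2P = 3P + 87 gives 5P = 75, so P* = $15 and Q* = 132.
With the tax collected from producers, supply shifts: Qs = 3(P − 19) + 87.
Solving gives Q = 109.2 with buyers paying $26.4 and producers receiving $7.4 (the $19 wedge).
ΔPS is the trapezoid between Q = 109.2 and Q = 132 of height $7.6: ½ · (132 + 109.2) · 7.6 = $916.56.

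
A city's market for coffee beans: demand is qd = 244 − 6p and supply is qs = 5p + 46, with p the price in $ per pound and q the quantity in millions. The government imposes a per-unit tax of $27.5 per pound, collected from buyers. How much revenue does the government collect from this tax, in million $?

Tax revenue = $1677.5 million.

Before the tax: set 244 − 6p = 5p + 46 → p* = $18, q* = 136.
With the tax collected from buyers, demand (in seller-price terms) shifts: qd = 244 − 6(p + 27.5).
New equilibrium: buyers pay $30.5, sellers receive $3, q = 61. (Wedge: pb − ps = 27.5.)
Revenue = t · Q = 27.5 · 61 = $1677.5.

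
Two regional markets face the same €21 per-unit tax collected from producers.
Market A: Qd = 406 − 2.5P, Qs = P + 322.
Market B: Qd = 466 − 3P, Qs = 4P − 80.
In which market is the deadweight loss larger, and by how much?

Market B, by €220.5.

Market A: pre-tax P* = €24, Q* = 346; post-tax Q = 331; deadweight loss = €157.5.
Market B: pre-tax P* = €78, Q* = 232; post-tax Q = 196; deadweight loss = €378.
Difference: €157.5 vs €378 → market B is larger by €220.5.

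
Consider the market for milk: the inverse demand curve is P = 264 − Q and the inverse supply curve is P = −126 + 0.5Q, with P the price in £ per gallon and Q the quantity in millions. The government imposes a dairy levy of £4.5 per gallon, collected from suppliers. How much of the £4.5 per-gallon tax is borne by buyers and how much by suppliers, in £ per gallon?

Inverting to Q(P) form: Qd = 264 − P; Qs = 2P + 252.
Without the tax, 264 − P = 2P + 252 gives 3P = 12, so P* = £4 and Q* = 260.
With the tax collected from suppliers, supply shifts: Qs = 2(P − 4.5) + 252.
Solving gives Q = 257 with buyers paying £7 and suppliers receiving £2.5 (the £4.5 wedge).
Burden on buyers: £3; on suppliers: £1.5. (They sum to £4.5.)

Buyers bear £3 per gallon; suppliers bear £1.5 per gallon.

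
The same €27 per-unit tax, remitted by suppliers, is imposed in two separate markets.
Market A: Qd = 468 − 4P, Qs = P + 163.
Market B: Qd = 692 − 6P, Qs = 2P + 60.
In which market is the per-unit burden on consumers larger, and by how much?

Market B, by €1.35.

Market A: pre-tax P* = €61, Q* = 224; post-tax Q = 202.4; per-unit burden on consumers = €5.4.
Market B: pre-tax P* = €79, Q* = 218; post-tax Q = 177.5; per-unit burden on consumers = €6.75.
Difference: €5.4 vs €6.75 → market B is larger by €1.35.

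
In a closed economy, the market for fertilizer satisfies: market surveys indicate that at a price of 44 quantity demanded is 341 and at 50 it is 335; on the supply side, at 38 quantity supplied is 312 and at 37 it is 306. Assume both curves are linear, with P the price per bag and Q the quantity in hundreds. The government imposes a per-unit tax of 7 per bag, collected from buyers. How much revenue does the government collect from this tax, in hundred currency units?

Tax revenue = 2352 hundred.

Demand slope: (335 − 341)/(50 − 44) = -1, so Qd = 385 − P.
Supply slope: (306 − 312)/(37 − 38) = 6, so Qs = 6P + 84.
Before the tax: set 385 − P = 6P + 84 → P* = 43, Q* = 342.
With the tax collected from buyers, demand (in seller-price terms) shifts: Qd = 385 − (P + 7).
Solving gives Q = 336 with buyers paying 49 and producers receiving 42 (the 7 wedge).
Revenue = t · Q = 7 · 336 = 2352.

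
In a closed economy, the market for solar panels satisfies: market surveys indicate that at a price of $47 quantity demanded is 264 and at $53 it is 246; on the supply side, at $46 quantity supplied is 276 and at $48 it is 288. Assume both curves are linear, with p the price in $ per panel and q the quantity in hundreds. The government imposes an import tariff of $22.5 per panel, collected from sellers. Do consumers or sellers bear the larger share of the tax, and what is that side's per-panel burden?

Consumers bear the larger share: $15 per panel.

Demand slope: (246 − 264)/(53 − 47) = -3, so qd = 405 − 3p.
Supply slope: (288 − 276)/(48 − 46) = 6, so qs = 6p.
Without the tax, 405 − 3p = 6p gives 9p = 405, so p* = $45 and q* = 270.
With the tax collected from sellers, supply shifts: qs = 6(p − 22.5).
New equilibrium: consumers pay $60, sellers receive $37.5, q = 225. (Wedge: pb − ps = 22.5.)
Per-panel burden: consumers $15, sellers $7.5.
Consumers take the larger share because demand is less price-elastic here (demand slope 3 vs supply slope 6).
The less price-elastic side of the market bears the larger share of a per-unit tax.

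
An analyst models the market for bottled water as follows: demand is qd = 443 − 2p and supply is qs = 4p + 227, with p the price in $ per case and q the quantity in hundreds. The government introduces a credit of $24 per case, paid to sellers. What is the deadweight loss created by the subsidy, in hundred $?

Deadweight loss = $384 hundred.

Before the subsidy: set 443 − 2p = 4p + 227 → p* = $36, q* = 371.
With a per-unit subsidy paid to sellers, each receives p + 24 per unit sold, so supply becomes qs = 4(p + 24) + 227.
New equilibrium: buyers pay $20, sellers receive $44, q = 403. (Wedge: pb − ps = −24.)
Quantity rises by |ΔQ| = |371 − 403| = 32.
DWL = ½ · t · |ΔQ| = ½ · 24 · 32 = $384.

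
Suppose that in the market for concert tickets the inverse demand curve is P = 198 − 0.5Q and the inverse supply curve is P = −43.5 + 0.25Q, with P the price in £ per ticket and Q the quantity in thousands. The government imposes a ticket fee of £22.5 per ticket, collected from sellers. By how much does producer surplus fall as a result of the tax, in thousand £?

Rewrite in direct form: Qd = 396 − 2P and Qs = 4P + 174.
Without the tax, 396 − 2P = 4P + 174 gives 6P = 222, so P* = £37 and Q* = 322.
With the tax collected from sellers, supply shifts: Qs = 4(P − 22.5) + 174.
New equilibrium: consumers pay £52, sellers receive £29.5, Q = 292. (Wedge: Pb − Ps = 22.5.)
ΔPS is the trapezoid between Q = 292 and Q = 322 of height £7.5: ½ · (322 + 292) · 7.5 = £2302.5.

Producer surplus falls by £2302.5 thousand.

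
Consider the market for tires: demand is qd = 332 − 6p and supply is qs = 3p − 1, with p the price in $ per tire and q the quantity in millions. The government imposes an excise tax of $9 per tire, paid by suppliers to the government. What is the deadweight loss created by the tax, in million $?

Before the tax: set 332 − 6p = 3p − 1 → p* = $37, q* = 110.
With the tax collected from suppliers, supply shifts: qs = 3(p − 9) − 1.
Solving gives q = 92 with buyers paying $40 and suppliers receiving $31 (the $9 wedge).
Quantity falls by |ΔQ| = |110 − 92| = 18.
DWL = ½ · t · |ΔQ| = ½ · 9 · 18 = $81.

Deadweight loss = $81 million.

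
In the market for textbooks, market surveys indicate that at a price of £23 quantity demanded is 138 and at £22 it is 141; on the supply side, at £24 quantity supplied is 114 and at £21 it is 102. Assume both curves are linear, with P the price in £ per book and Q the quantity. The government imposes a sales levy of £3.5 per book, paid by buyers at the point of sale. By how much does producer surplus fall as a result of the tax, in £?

Producer surplus falls by £184.5.

Demand slope: (141 − 138)/(22 − 23) = -3, so Qd = 207 − 3P.
Supply slope: (102 − 114)/(21 − 24) = 4, so Qs = 4P + 18.
Before the tax: set 207 − 3P = 4P + 18 → P* = £27, Q* = 126.
With the tax collected from buyers, demand (in seller-price terms) shifts: Qd = 207 − 3(P + 3.5).
Solving gives Q = 120 with buyers paying £29 and sellers receiving £25.5 (the £3.5 wedge).
ΔPS is the trapezoid between Q = 120 and Q = 126 of height £1.5: ½ · (126 + 120) · 1.5 = £184.5.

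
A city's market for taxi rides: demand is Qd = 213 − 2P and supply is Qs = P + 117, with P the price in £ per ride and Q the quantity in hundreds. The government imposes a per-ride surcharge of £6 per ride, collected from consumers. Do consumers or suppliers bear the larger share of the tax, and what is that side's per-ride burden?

Suppliers bear the larger share: £4 per ride.

Without the tax, 213 − 2P = P + 117 gives 3P = 96, so P* = £32 and Q* = 149.
With the tax collected from consumers, demand (in seller-price terms) shifts: Qd = 213 − 2(P + 6).
Solving gives Q = 145 with consumers paying £34 and suppliers receiving £28 (the £6 wedge).
Per-ride burden: consumers £2, suppliers £4.
Suppliers take the larger share because supply is less price-elastic here (demand slope 2 vs supply slope 1).
The less price-elastic side of the market bears the larger share of a per-unit tax.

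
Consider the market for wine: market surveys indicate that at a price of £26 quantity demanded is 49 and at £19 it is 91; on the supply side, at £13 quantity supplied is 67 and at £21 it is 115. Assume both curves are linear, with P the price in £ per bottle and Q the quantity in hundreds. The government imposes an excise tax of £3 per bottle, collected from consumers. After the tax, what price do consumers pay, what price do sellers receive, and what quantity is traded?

Consumers pay £19.5; sellers receive £16.5; quantity = 88.

Demand slope: (91 − 49)/(19 − 26) = -6, so Qd = 205 − 6P.
Supply slope: (115 − 67)/(21 − 13) = 6, so Qs = 6P − 11.
Without the tax, 205 − 6P = 6P − 11 gives 12P = 216, so P* = £18 and Q* = 97.
With the tax collected from consumers, demand (in seller-price terms) shifts: Qd = 205 − 6(P + 3).
New equilibrium: consumers pay £19.5, sellers receive £16.5, Q = 88. (Wedge: Pb − Ps = 3.)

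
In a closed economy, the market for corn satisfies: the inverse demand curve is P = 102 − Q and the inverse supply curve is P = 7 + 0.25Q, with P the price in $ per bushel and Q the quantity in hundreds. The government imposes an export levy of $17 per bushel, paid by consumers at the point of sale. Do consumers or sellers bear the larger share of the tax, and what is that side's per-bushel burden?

Consumers bear the larger share: $13.6 per bushel.

Inverting to Q(P) form: Qd = 102 − P; Qs = 4P − 28.
Before the tax: set 102 − P = 4P − 28 → P* = $26, Q* = 76.
With the tax collected from consumers, demand (in seller-price terms) shifts: Qd = 102 − (P + 17).
Solving gives Q = 62.4 with consumers paying $39.6 and sellers receiving $22.6 (the $17 wedge).
Per-bushel burden: consumers $13.6, sellers $3.4.
Consumers take the larger share because demand is less price-elastic here (demand slope 1 vs supply slope 4).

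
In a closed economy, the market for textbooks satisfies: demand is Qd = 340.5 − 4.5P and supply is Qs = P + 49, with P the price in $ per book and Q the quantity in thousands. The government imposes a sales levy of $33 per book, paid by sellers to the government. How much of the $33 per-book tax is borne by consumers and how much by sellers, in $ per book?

Before the tax: set 340.5 − 4.5P = P + 49 → P* = $53, Q* = 102.
With the tax collected from sellers, supply shifts: Qs = (P − 33) + 49.
Solving gives Q = 75 with consumers paying $59 and sellers receiving $26 (the $33 wedge).
Burden on consumers: $6; on sellers: $27. (They sum to $33.)

Consumers bear $6 per book; sellers bear $27 per book.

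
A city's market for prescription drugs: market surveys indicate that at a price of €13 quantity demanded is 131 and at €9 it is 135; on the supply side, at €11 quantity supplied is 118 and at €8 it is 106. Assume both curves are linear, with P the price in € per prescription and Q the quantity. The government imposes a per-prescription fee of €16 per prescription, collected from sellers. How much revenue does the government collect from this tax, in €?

Demand slope: (135 − 131)/(9 − 13) = -1, so Qd = 144 − P.
Supply slope: (106 − 118)/(8 − 11) = 4, so Qs = 4P + 74.
Before the tax: set 144 − P = 4P + 74 → P* = €14, Q* = 130.
With the tax collected from sellers, supply shifts: Qs = 4(P − 16) + 74.
Solving gives Q = 117.2 with consumers paying €26.8 and sellers receiving €10.8 (the €16 wedge).
Revenue = t · Q = 16 · 117.2 = €1875.2.

Tax revenue = €1875.2.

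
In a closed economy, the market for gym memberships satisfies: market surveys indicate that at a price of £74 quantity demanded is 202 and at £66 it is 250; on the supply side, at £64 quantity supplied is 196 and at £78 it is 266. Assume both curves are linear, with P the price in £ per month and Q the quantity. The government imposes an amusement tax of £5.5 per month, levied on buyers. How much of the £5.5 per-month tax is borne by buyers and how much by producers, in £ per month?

Demand slope: (250 − 202)/(66 − 74) = -6, so Qd = 646 − 6P.
Supply slope: (266 − 196)/(78 − 64) = 5, so Qs = 5P − 124.
Without the tax, 646 − 6P = 5P − 124 gives 11P = 770, so P* = £70 and Q* = 226.
With the tax collected from buyers, demand (in seller-price terms) shifts: Qd = 646 − 6(P + 5.5).
New equilibrium: buyers pay £72.5, producers receive £67, Q = 211. (Wedge: Pb − Ps = 5.5.)
Burden on buyers: £2.5; on producers: £3. (They sum to £5.5.)

Buyers bear £2.5 per month; producers bear £3 per month.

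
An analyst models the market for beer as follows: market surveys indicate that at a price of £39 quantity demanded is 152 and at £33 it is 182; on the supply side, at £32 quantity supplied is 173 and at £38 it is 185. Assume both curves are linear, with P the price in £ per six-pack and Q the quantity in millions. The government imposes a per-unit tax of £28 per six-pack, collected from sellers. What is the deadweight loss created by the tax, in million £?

Demand slope: (182 − 152)/(33 − 39) = -5, so Qd = 347 − 5P.
Supply slope: (185 − 173)/(38 − 32) = 2, so Qs = 2P + 109.
Without the tax, 347 − 5P = 2P + 109 gives 7P = 238, so P* = £34 and Q* = 177.
With the tax collected from sellers, supply shifts: Qs = 2(P − 28) + 109.
Solving gives Q = 137 with consumers paying £42 and sellers receiving £14 (the £28 wedge).
Quantity falls by |ΔQ| = |177 − 137| = 40.
DWL = ½ · t · |ΔQ| = ½ · 28 · 40 = £560.

Deadweight loss = £560 million.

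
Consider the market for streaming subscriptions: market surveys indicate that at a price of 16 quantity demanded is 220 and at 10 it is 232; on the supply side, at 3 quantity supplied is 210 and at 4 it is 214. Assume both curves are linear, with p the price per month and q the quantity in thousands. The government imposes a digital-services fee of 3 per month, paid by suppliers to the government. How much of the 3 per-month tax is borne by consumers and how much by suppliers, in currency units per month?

Consumers bear 2 per month; suppliers bear 1 per month.

Demand slope: (232 − 220)/(10 − 16) = -2, so qd = 252 − 2p.
Supply slope: (214 − 210)/(4 − 3) = 4, so qs = 4p + 198.
Without the tax, 252 − 2p = 4p + 198 gives 6p = 54, so p* = 9 and q* = 234.
With the tax collected from suppliers, supply shifts: qs = 4(p − 3) + 198.
New equilibrium: consumers pay 11, suppliers receive 8, q = 230. (Wedge: pb − ps = 3.)
Burden on consumers: 2; on suppliers: 1. (They sum to 3.)
The less price-elastic side of the market bears the larger share of a per-unit tax.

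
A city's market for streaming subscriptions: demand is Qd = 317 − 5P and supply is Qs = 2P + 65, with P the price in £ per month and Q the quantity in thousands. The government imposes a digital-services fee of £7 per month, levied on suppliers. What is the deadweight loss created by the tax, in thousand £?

Without the tax, 317 − 5P = 2P + 65 gives 7P = 252, so P* = £36 and Q* = 137.
With the tax collected from suppliers, supply shifts: Qs = 2(P − 7) + 65.
Solving gives Q = 127 with consumers paying £38 and suppliers receiving £31 (the £7 wedge).
Quantity falls by |ΔQ| = |137 − 127| = 10.
DWL = ½ · t · |ΔQ| = ½ · 7 · 10 = £35.

Deadweight loss = £35 thousand.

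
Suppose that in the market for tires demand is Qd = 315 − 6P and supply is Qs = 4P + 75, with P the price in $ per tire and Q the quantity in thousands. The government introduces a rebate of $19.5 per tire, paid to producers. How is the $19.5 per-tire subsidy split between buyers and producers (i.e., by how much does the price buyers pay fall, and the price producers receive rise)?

Without the subsidy, 315 − 6P = 4P + 75 gives 10P = 240, so P* = $24 and Q* = 171.
With a per-unit subsidy paid to producers, each receives P + 19.5 per unit sold, so supply becomes Qs = 4(P + 19.5) + 75.
New equilibrium: buyers pay $16.2, producers receive $35.7, Q = 217.8. (Wedge: Pb − Ps = −19.5.)
Gain to buyers: $7.8; to producers: $11.7. (They sum to $19.5.)

Buyers gain $7.8 per tire; producers gain $11.7 per tire.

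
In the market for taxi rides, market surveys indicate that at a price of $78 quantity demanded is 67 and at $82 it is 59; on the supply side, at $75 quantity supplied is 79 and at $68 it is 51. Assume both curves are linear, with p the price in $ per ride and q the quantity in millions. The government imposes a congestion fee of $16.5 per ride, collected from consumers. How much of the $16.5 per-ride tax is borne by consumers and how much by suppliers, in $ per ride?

Consumers bear $11 per ride; suppliers bear $5.5 per ride.

Demand slope: (59 − 67)/(82 − 78) = -2, so qd = 223 − 2p.
Supply slope: (51 − 79)/(68 − 75) = 4, so qs = 4p − 221.
Before the tax: set 223 − 2p = 4p − 221 → p* = $74, q* = 75.
With the tax collected from consumers, demand (in seller-price terms) shifts: qd = 223 − 2(p + 16.5).
Solving gives q = 53 with consumers paying $85 and suppliers receiving $68.5 (the $16.5 wedge).
Burden on consumers: $11; on suppliers: $5.5. (They sum to $16.5.)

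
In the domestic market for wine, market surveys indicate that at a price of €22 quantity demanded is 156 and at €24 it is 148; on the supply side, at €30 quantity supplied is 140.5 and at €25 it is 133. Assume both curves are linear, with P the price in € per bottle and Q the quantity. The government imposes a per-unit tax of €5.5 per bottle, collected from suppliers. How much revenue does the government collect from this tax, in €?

Demand slope: (148 − 156)/(24 − 22) = -4, so Qd = 244 − 4P.
Supply slope: (133 − 140.5)/(25 − 30) = 1.5, so Qs = 1.5P + 95.5.
Without the tax, 244 − 4P = 1.5P + 95.5 gives 5.5P = 148.5, so P* = €27 and Q* = 136.
With the tax collected from suppliers, supply shifts: Qs = 1.5(P − 5.5) + 95.5.
New equilibrium: consumers pay €28.5, suppliers receive €23, Q = 130. (Wedge: Pb − Ps = 5.5.)
Revenue = t · Q = 5.5 · 130 = €715.

Tax revenue = €715.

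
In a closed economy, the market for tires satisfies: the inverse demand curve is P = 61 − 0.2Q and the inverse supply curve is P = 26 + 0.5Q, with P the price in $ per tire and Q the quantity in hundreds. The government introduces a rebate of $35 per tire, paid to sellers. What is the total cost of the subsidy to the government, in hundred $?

Rewrite in direct form: Qd = 305 − 5P and Qs = 2P − 52.
Before the subsidy: set 305 − 5P = 2P − 52 → P* = $51, Q* = 50.
With a per-unit subsidy paid to sellers, each receives P + 35 per unit sold, so supply becomes Qs = 2(P + 35) − 52.
New equilibrium: consumers pay $41, sellers receive $76, Q = 100. (Wedge: Pb − Ps = −35.)
Outlay = t · Q = 35 · 100 = $3500.

Government outlay = $3500 hundred.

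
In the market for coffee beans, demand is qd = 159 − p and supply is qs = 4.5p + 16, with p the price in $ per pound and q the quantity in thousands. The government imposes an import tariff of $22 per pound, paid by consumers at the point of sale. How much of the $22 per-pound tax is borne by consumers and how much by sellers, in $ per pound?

Consumers bear $18 per pound; sellers bear $4 per pound.

Before the tax: set 159 − p = 4.5p + 16 → p* = $26, q* = 133.
With the tax collected from consumers, demand (in seller-price terms) shifts: qd = 159 − (p + 22).
Solving gives q = 115 with consumers paying $44 and sellers receiving $22 (the $22 wedge).
Burden on consumers: $18; on sellers: $4. (They sum to $22.)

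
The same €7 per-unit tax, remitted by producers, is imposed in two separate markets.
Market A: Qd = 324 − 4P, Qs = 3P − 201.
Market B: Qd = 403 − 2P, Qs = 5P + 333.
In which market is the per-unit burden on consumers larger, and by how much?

Market B, by €2.

Market A: pre-tax P* = €75, Q* = 24; post-tax Q = 12; per-unit burden on consumers = €3.
Market B: pre-tax P* = €10, Q* = 383; post-tax Q = 373; per-unit burden on consumers = €5.
Difference: €3 vs €5 → market B is larger by €2.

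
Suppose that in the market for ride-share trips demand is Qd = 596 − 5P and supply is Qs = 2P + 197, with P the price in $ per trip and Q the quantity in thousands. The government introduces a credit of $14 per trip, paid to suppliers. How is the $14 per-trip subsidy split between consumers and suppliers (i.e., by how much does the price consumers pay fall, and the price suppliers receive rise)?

Before the subsidy: set 596 − 5P = 2P + 197 → P* = $57, Q* = 311.
With a per-unit subsidy paid to suppliers, each receives P + 14 per unit sold, so supply becomes Qs = 2(P + 14) + 197.
New equilibrium: consumers pay $53, suppliers receive $67, Q = 331. (Wedge: Pb − Ps = −14.)
Gain to consumers: $4; to suppliers: $10. (They sum to $14.)

Consumers gain $4 per trip; suppliers gain $10 per trip.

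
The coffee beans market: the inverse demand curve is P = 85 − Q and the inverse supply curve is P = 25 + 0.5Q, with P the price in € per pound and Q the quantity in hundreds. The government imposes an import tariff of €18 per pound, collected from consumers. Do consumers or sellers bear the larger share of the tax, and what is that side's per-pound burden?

Consumers bear the larger share: €12 per pound.

Inverting to Q(P) form: Qd = 85 − P; Qs = 2P − 50.
Without the tax, 85 − P = 2P − 50 gives 3P = 135, so P* = €45 and Q* = 40.
With the tax collected from consumers, demand (in seller-price terms) shifts: Qd = 85 − (P + 18).
Solving gives Q = 28 with consumers paying €57 and sellers receiving €39 (the €18 wedge).
Per-pound burden: consumers €12, sellers €6.
Consumers take the larger share because demand is less price-elastic here (demand slope 1 vs supply slope 2).
The less price-elastic side of the market bears the larger share of a per-unit tax.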